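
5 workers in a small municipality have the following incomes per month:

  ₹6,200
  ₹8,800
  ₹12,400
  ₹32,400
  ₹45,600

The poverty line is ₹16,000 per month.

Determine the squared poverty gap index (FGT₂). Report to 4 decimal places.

0.1257

Below z: ₹6,200, ₹8,800, ₹12,400 (q = 3 of N = 5).
Gap ratios (z−y)/z: (16000−6200)/16000 = 0.6125; (16000−8800)/16000 = 0.4500; (16000−12400)/16000 = 0.2250.
Squared: 0.3752; 0.2025; 0.0506.
Sum = 0.628281; P₂ = 0.628281 / 5 = 0.1257.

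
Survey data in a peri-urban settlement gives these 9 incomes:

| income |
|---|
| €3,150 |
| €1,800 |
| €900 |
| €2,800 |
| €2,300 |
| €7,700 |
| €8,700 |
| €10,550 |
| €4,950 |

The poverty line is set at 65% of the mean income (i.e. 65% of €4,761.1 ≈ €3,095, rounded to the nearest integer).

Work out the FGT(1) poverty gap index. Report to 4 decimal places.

Incomes under z: €900, €1,800, €2,300, €2,800 (q = 4 of N = 9).
Shortfall ratios: (3095−900)/3095 = 0.7092; (3095−1800)/3095 = 0.4184; (3095−2300)/3095 = 0.2569; (3095−2800)/3095 = 0.0953.
Sum of shortfalls = 1.479806; P₁ averages over all N: 1.479806 / 9 = 0.1644.

0.1644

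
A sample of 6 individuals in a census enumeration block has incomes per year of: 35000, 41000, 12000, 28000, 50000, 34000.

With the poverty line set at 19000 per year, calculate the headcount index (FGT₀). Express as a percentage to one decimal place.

16.7%

1 of the 6 individuals have income below 19000.
H = 1/6 = 16.7%.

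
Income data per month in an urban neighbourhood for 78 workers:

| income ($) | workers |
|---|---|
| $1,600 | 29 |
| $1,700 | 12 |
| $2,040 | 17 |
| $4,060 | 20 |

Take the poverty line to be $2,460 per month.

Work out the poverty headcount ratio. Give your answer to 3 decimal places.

0.744

58 of the 78 workers have income below $2,460.
H = 58/78 = 0.744.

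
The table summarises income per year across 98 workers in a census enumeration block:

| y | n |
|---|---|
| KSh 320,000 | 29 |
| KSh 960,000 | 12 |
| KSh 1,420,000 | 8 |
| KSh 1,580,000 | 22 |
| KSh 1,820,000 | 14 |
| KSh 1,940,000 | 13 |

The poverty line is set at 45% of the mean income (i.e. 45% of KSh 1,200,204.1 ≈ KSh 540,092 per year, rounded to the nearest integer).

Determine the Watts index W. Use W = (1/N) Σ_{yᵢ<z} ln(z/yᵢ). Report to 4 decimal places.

Below z: 29×KSh 320,000 (q = 29 of N = 98).
Log shortfalls: ln(540092/320000) = 0.5234 (×29).
W = 15.179136 / 98 = 0.1549.

0.1549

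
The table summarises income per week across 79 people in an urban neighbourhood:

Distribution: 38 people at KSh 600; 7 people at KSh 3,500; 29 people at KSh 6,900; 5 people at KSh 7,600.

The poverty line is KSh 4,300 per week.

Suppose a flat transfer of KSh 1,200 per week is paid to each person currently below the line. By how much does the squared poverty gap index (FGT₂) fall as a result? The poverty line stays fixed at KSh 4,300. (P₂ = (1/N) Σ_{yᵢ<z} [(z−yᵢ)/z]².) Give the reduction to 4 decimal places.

Before: below the line — 38×KSh 600, 7×KSh 3,500; squared poverty gap index (FGT₂) = 0.359209.
After the KSh 1,200 transfer: below the line — 38×KSh 1,800; squared poverty gap index (FGT₂) = 0.162592.
Reduction = 0.359209 − 0.162592 = 0.1966.

0.1966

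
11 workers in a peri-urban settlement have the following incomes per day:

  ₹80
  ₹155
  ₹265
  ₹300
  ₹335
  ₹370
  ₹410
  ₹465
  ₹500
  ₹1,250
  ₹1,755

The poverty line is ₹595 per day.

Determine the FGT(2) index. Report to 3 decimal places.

Incomes under z: ₹80, ₹155, ₹265, ₹300, ₹335, ₹370, ₹410, ₹465, ₹500 (q = 9 of N = 11).
Relative gaps: (595−80)/595 = 0.8655; (595−155)/595 = 0.7395; (595−265)/595 = 0.5546; (595−300)/595 = 0.4958; (595−335)/595 = 0.4370; (595−370)/595 = 0.3782; (595−410)/595 = 0.3109; (595−465)/595 = 0.2185; (595−500)/595 = 0.1597.
Squared: 0.7492; 0.5469; 0.3076; 0.2458; 0.1909; 0.1430; 0.0967; 0.0477; 0.0255.
Sum = 2.353294; P₂ = 2.353294 / 11 = 0.214.

0.214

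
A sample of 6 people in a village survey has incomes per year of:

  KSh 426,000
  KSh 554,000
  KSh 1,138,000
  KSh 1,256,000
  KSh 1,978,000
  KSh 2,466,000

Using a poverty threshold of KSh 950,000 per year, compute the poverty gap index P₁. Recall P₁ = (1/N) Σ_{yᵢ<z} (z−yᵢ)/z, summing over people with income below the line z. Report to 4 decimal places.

Poor units: KSh 426,000, KSh 554,000 (q = 2 of N = 6).
Normalized shortfalls: (950000−426000)/950000 = 0.5516; (950000−554000)/950000 = 0.4168.
Sum of shortfalls = 0.968421; P₁ averages over all N: 0.968421 / 6 = 0.1614.

0.1614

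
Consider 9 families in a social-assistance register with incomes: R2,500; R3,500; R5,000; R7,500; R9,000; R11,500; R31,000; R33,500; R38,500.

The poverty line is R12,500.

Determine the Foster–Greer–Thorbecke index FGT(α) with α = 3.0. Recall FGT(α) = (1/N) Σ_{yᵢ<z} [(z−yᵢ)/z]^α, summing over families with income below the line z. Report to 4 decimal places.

Poor units: R2,500, R3,500, R5,000, R7,500, R9,000, R11,500 (q = 6 of N = 9).
Gap ratios (z−y)/z: (12500−2500)/12500 = 0.8000; (12500−3500)/12500 = 0.7200; (12500−5000)/12500 = 0.6000; (12500−7500)/12500 = 0.4000; (12500−9000)/12500 = 0.2800; (12500−11500)/12500 = 0.0800.
Raised to α = 3.0: 0.51200; 0.37325; 0.21600; 0.06400; 0.02195; 0.00051.
Sum = 1.187712; FGT(3.0) = 1.187712 / 9 = 0.1320.

0.1320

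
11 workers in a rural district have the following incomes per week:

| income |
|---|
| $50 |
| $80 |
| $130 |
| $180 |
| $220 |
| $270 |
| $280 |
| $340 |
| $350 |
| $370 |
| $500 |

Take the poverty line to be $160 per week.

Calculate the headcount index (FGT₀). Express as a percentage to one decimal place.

27.3%

3 of the 11 workers have income below $160.
H = 3/11 = 27.3%.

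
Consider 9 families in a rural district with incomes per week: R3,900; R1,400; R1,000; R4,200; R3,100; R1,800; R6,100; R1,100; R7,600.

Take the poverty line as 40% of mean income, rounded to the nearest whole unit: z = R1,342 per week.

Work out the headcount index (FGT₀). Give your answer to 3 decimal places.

2 of the 9 families have income below R1,342.
H = 2/9 = 0.222.

0.222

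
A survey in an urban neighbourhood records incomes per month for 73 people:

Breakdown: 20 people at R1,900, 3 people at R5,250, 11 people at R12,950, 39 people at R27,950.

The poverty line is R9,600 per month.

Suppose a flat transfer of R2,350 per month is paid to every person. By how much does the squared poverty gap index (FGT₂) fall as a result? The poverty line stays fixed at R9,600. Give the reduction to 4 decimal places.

Before: below the line — 20×R1,900, 3×R5,250; squared poverty gap index (FGT₂) = 0.184695.
After the R2,350 transfer: below the line — 20×R4,250, 3×R7,600; squared poverty gap index (FGT₂) = 0.086872.
Reduction = 0.184695 − 0.086872 = 0.0978.

0.0978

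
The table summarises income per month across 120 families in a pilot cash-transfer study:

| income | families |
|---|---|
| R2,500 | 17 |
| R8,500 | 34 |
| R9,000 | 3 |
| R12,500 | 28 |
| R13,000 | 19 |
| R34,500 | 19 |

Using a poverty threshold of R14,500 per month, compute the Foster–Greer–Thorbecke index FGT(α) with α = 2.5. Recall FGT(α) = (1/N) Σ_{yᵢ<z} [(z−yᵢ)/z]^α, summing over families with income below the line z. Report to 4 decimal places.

Incomes under z: 17×R2,500, 34×R8,500, 3×R9,000, 28×R12,500, 19×R13,000 (q = 101 of N = 120).
Gap ratios (z−y)/z: (14500−2500)/14500 = 0.8276 (×17); (14500−8500)/14500 = 0.4138 (×34); (14500−9000)/14500 = 0.3793 (×3); (14500−12500)/14500 = 0.1379 (×28); (14500−13000)/14500 = 0.1034 (×19).
Raised to α = 2.5: 0.62306 (×17); 0.11014 (×34); 0.08861 (×3); 0.00707 (×28); 0.00344 (×19).
Sum = 14.866041; FGT(2.5) = 14.866041 / 120 = 0.1239.

0.1239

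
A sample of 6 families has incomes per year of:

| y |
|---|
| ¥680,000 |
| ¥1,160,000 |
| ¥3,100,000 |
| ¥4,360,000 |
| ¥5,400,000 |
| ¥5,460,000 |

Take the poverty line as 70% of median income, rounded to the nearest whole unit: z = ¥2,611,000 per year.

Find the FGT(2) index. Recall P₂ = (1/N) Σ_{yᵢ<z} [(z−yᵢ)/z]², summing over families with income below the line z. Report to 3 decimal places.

Below the line: ¥680,000, ¥1,160,000 (q = 2 of N = 6).
Gap ratios (z−y)/z: (2611000−680000)/2611000 = 0.7396; (2611000−1160000)/2611000 = 0.5557.
Squared: 0.5470; 0.3088.
Sum = 0.855785; P₂ = 0.855785 / 6 = 0.143.

0.143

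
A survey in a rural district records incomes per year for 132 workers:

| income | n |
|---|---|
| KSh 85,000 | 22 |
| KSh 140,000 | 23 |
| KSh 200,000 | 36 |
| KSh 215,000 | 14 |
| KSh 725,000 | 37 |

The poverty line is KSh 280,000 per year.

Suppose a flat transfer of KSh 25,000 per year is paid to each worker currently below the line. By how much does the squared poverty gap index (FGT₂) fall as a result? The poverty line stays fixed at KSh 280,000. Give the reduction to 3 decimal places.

Before: below the line — 22×KSh 85,000, 23×KSh 140,000, 36×KSh 200,000, 14×KSh 215,000; squared poverty gap index (FGT₂) = 0.15238.
After the KSh 25,000 transfer: below the line — 22×KSh 110,000, 23×KSh 165,000, 36×KSh 225,000, 14×KSh 240,000; squared poverty gap index (FGT₂) = 0.10352.
Reduction = 0.15238 − 0.10352 = 0.049.

0.049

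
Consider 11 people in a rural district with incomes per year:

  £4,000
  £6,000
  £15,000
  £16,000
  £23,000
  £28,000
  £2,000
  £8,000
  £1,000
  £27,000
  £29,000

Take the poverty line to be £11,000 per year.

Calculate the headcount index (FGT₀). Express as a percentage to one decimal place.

5 of the 11 people have income below £11,000.
H = 5/11 = 45.5%.

45.5%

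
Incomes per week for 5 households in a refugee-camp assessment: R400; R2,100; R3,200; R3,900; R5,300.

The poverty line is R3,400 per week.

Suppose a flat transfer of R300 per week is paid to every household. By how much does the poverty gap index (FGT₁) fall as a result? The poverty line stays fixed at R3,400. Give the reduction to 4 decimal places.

0.0471

Before: below the line — R400, R2,100, R3,200; poverty gap index (FGT₁) = 0.264706.
After the R300 transfer: below the line — R700, R2,400; poverty gap index (FGT₁) = 0.217647.
Reduction = 0.264706 − 0.217647 = 0.0471.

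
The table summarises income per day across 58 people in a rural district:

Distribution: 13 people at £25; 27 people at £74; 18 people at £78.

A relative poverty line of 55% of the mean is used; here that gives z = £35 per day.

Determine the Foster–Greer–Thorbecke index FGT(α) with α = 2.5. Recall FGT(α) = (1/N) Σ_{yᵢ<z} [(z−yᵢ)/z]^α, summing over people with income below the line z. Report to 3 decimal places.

0.010

Below the line: 13×£25 (q = 13 of N = 58).
Normalized shortfalls: (35−25)/35 = 0.2857 (×13).
Raised to α = 2.5: 0.04363 (×13).
Sum = 0.567248; FGT(2.5) = 0.567248 / 58 = 0.010.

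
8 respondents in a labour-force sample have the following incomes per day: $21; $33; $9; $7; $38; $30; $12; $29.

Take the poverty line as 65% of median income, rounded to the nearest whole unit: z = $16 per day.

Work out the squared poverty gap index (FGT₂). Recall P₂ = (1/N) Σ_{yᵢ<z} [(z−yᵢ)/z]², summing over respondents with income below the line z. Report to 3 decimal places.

0.071

Incomes under z: $7, $9, $12 (q = 3 of N = 8).
Shortfall ratios: (16−7)/16 = 0.5625; (16−9)/16 = 0.4375; (16−12)/16 = 0.2500.
Squared: 0.3164; 0.1914; 0.0625.
Sum = 0.570312; P₂ = 0.570312 / 8 = 0.071.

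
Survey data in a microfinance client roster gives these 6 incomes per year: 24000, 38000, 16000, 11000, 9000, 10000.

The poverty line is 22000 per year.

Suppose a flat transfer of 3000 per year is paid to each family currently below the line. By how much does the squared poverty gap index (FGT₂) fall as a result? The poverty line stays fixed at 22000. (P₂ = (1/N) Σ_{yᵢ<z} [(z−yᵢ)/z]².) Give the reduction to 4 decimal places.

0.0744

Before: below the line — 9000, 10000, 11000, 16000; squared poverty gap index (FGT₂) = 0.161846.
After the 3000 transfer: below the line — 12000, 13000, 14000, 19000; squared poverty gap index (FGT₂) = 0.087466.
Reduction = 0.161846 − 0.087466 = 0.0744.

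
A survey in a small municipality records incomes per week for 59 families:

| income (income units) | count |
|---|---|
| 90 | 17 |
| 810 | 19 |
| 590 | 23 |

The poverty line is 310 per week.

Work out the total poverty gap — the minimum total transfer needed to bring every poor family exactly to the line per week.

Below z: 17×90 (q = 17 of N = 59).
Individual gaps: 17×(310−90) = 3740.
Aggregate gap = 3740.

3740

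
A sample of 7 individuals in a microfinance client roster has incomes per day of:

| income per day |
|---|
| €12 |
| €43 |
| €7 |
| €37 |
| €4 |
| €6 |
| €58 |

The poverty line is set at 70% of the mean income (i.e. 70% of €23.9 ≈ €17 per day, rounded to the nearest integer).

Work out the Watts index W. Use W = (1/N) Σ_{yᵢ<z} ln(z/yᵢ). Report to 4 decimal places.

Below the line: €4, €6, €7, €12 (q = 4 of N = 7).
Log gaps: ln(17/4) = 1.4469; ln(17/6) = 1.0415; ln(17/7) = 0.8873; ln(17/12) = 0.3483.
W = 3.723983 / 7 = 0.5320.

0.5320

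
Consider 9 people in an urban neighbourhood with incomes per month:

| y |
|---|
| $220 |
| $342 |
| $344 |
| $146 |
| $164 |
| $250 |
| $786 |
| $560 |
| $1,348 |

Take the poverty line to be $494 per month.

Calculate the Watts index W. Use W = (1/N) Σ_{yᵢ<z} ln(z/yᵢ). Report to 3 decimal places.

Below the line: $146, $164, $220, $250, $342, $344 (q = 6 of N = 9).
ln(z/y) terms: ln(494/146) = 1.2189; ln(494/164) = 1.1027; ln(494/220) = 0.8089; ln(494/250) = 0.6811; ln(494/342) = 0.3677; ln(494/344) = 0.3619.
W = 4.541199 / 9 = 0.505.

0.505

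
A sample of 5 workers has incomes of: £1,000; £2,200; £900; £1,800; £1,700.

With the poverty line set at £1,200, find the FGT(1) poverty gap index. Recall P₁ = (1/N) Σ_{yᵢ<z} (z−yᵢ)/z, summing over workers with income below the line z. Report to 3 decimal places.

0.083

Incomes under z: £900, £1,000 (q = 2 of N = 5).
Gap ratios (z−y)/z: (1200−900)/1200 = 0.2500; (1200−1000)/1200 = 0.1667.
Σ = 0.416667. Dividing by the full population N = 5 gives P₁ = 0.083.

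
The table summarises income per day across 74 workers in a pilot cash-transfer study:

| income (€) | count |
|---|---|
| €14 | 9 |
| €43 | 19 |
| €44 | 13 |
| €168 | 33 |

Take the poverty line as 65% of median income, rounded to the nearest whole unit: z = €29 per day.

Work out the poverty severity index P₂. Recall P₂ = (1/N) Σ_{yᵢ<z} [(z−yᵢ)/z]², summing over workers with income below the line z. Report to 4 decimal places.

Poor units: 9×€14 (q = 9 of N = 74).
Shortfall ratios: (29−14)/29 = 0.5172 (×9).
Squared: 0.2675 (×9).
Sum = 2.407848; P₂ = 2.407848 / 74 = 0.0325.

0.0325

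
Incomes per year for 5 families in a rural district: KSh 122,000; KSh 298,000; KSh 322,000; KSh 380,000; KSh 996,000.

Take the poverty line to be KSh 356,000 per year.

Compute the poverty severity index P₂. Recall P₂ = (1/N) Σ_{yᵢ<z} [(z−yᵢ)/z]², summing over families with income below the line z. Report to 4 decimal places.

Below the line: KSh 122,000, KSh 298,000, KSh 322,000 (q = 3 of N = 5).
Relative gaps: (356000−122000)/356000 = 0.6573; (356000−298000)/356000 = 0.1629; (356000−322000)/356000 = 0.0955.
Squared: 0.4320; 0.0265; 0.0091.
Sum = 0.467712; P₂ = 0.467712 / 5 = 0.0935.

0.0935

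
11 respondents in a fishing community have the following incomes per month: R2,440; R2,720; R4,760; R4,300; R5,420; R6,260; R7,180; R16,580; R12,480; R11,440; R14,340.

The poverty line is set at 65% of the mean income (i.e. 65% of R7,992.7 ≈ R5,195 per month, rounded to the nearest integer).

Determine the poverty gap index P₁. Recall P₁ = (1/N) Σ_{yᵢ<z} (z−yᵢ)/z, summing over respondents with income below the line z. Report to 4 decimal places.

Incomes under z: R2,440, R2,720, R4,300, R4,760 (q = 4 of N = 11).
Normalized shortfalls: (5195−2440)/5195 = 0.5303; (5195−2720)/5195 = 0.4764; (5195−4300)/5195 = 0.1723; (5195−4760)/5195 = 0.0837.
Sum of shortfalls = 1.262753; P₁ averages over all N: 1.262753 / 11 = 0.1148.

0.1148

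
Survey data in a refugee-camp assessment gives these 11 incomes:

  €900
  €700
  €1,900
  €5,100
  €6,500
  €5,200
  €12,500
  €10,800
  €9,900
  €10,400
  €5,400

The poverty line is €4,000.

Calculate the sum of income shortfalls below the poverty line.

Poor units: €700, €900, €1,900 (q = 3 of N = 11).
Individual gaps: 4000−700 = 3300; 4000−900 = 3100; 4000−1900 = 2100.
Aggregate gap = €8,500.

€8,500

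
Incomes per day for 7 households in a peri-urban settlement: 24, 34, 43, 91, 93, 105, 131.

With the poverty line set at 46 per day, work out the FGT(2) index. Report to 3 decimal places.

0.043

Poor units: 24, 34, 43 (q = 3 of N = 7).
Shortfall ratios: (46−24)/46 = 0.4783; (46−34)/46 = 0.2609; (46−43)/46 = 0.0652.
Squared: 0.2287; 0.0681; 0.0043.
Sum = 0.301040; P₂ = 0.301040 / 7 = 0.043.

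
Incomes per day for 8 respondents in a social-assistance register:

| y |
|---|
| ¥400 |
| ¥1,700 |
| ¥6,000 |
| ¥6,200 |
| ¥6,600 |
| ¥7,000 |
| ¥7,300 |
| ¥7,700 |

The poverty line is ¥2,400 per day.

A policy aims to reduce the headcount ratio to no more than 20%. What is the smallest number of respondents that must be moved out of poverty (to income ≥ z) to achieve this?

Currently q = 2 of N = 8 are below the line (H = 0.250).
A headcount ratio of at most 20% allows at most ⌊0.20 × 8⌋ = 1 poor respondents.
So at least 2 − 1 = 1 must be lifted.

1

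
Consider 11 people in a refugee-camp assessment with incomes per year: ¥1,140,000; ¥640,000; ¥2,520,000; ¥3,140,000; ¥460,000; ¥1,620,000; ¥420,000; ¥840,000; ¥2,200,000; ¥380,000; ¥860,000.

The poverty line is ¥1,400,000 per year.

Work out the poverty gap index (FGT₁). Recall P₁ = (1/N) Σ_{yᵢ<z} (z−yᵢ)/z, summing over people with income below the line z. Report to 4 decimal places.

0.3286

Below z: ¥380,000, ¥420,000, ¥460,000, ¥640,000, ¥840,000, ¥860,000, ¥1,140,000 (q = 7 of N = 11).
Gap ratios (z−y)/z: (1400000−380000)/1400000 = 0.7286; (1400000−420000)/1400000 = 0.7000; (1400000−460000)/1400000 = 0.6714; (1400000−640000)/1400000 = 0.5429; (1400000−840000)/1400000 = 0.4000; (1400000−860000)/1400000 = 0.3857; (1400000−1140000)/1400000 = 0.1857.
Sum of shortfalls = 3.614286; P₁ averages over all N: 3.614286 / 11 = 0.3286.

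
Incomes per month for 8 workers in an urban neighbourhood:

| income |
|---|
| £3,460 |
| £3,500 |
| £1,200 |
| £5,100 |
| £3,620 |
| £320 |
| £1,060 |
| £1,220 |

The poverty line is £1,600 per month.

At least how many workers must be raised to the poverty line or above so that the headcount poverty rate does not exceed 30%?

2

4 of the 8 workers are poor, so H = 4/8 = 0.500.
A headcount ratio of at most 30% allows at most ⌊0.30 × 8⌋ = 2 poor workers.
So at least 4 − 2 = 2 must be lifted.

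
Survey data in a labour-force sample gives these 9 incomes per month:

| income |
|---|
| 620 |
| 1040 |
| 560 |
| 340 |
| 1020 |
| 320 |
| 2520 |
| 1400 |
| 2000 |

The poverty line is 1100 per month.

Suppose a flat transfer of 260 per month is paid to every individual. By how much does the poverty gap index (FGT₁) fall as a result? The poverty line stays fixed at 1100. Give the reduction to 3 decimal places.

0.119

Before: below the line — 320, 340, 560, 620, 1020, 1040; poverty gap index (FGT₁) = 0.27273.
After the 260 transfer: below the line — 580, 600, 820, 880; poverty gap index (FGT₁) = 0.15354.
Reduction = 0.27273 − 0.15354 = 0.119.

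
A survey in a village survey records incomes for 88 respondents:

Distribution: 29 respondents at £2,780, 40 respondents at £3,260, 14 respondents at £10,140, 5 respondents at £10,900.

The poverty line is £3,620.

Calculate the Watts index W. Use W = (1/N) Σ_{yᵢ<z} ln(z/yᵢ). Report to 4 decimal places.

0.1346

Poor units: 29×£2,780, 40×£3,260 (q = 69 of N = 88).
Log gaps: ln(3620/2780) = 0.2640 (×29); ln(3620/3260) = 0.1047 (×40).
W = 11.846543 / 88 = 0.1346.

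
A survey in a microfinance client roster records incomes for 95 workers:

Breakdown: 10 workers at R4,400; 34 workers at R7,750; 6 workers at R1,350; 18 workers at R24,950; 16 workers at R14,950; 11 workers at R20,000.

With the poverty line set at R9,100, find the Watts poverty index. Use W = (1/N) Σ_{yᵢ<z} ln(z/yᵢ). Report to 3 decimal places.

0.254

Below z: 6×R1,350, 10×R4,400, 34×R7,750 (q = 50 of N = 95).
ln(z/y) terms: ln(9100/1350) = 1.9082 (×6); ln(9100/4400) = 0.7267 (×10); ln(9100/7750) = 0.1606 (×34).
W = 24.175491 / 95 = 0.254.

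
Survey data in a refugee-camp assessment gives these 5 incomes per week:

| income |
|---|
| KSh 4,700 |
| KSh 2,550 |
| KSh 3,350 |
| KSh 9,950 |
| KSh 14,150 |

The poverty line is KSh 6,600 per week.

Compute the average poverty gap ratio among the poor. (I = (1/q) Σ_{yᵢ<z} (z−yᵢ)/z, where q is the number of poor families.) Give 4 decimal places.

0.4646

Below z: KSh 2,550, KSh 3,350, KSh 4,700 (q = 3 of N = 5).
Shortfall ratios (z−y)/z: 0.6136, 0.4924, 0.2879; sum = 1.393939.
I averages over the q = 3 poor units only: 1.393939 / 3 = 0.4646.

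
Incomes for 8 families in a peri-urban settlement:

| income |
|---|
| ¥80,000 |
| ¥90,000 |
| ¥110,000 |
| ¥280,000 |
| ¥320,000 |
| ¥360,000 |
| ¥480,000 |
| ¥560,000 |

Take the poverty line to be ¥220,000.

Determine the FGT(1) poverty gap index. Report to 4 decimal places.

Below the line: ¥80,000, ¥90,000, ¥110,000 (q = 3 of N = 8).
Gap ratios (z−y)/z: (220000−80000)/220000 = 0.6364; (220000−90000)/220000 = 0.5909; (220000−110000)/220000 = 0.5000.
Σ = 1.727273. Dividing by the full population N = 8 gives P₁ = 0.2159.

0.2159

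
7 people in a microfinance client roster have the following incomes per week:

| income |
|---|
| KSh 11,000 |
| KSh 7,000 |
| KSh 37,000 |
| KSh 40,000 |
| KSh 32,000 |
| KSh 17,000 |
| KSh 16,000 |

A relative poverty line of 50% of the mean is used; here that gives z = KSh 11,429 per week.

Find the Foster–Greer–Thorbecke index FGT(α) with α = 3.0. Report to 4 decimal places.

0.0083

Poor units: KSh 7,000, KSh 11,000 (q = 2 of N = 7).
Gap ratios (z−y)/z: (11429−7000)/11429 = 0.3875; (11429−11000)/11429 = 0.0375.
Raised to α = 3.0: 0.05820; 0.00005.
Sum = 0.058249; FGT(3.0) = 0.058249 / 7 = 0.0083.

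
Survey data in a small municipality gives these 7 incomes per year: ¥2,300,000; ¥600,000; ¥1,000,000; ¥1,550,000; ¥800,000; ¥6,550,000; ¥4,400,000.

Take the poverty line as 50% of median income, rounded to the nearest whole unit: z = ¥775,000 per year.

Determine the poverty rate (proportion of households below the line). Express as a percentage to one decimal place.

1 of the 7 households have income below ¥775,000.
H = 1/7 = 14.3%.

14.3%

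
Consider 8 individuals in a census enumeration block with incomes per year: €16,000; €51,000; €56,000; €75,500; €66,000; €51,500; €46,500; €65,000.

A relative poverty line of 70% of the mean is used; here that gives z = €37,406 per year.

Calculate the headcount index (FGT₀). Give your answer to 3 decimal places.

0.125

1 of the 8 individuals have income below €37,406.
H = 1/8 = 0.125.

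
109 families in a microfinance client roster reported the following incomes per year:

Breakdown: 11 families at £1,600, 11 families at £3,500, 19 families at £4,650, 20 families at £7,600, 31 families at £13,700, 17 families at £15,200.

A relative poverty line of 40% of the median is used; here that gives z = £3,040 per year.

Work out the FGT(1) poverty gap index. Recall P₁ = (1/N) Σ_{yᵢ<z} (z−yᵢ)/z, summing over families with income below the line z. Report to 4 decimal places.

0.0478

Incomes under z: 11×£1,600 (q = 11 of N = 109).
Shortfall ratios: (3040−1600)/3040 = 0.4737 (×11).
Σ = 5.210526. Dividing by the full population N = 109 gives P₁ = 0.0478.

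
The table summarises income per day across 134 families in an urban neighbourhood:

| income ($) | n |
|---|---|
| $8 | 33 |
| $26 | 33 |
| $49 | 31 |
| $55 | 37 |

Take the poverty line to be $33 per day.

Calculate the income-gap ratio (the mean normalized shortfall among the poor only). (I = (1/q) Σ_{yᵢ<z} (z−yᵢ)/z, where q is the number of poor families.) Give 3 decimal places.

0.485

Below z: 33×$8, 33×$26 (q = 66 of N = 134).
Relative gaps: 0.7576 (×33), 0.2121 (×33); sum = 32.000000.
The income-gap ratio divides by q (the poor only): 32.000000 / 66 = 0.485.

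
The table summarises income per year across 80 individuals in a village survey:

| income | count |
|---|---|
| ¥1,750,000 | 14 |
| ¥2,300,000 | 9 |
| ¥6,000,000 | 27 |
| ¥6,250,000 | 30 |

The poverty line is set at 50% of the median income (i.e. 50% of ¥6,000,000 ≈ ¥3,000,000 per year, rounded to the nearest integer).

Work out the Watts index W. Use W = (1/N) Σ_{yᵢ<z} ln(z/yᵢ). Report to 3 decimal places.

Below the line: 14×¥1,750,000, 9×¥2,300,000 (q = 23 of N = 80).
Log gaps: ln(3000000/1750000) = 0.5390 (×14); ln(3000000/2300000) = 0.2657 (×9).
W = 9.937280 / 80 = 0.124.

0.124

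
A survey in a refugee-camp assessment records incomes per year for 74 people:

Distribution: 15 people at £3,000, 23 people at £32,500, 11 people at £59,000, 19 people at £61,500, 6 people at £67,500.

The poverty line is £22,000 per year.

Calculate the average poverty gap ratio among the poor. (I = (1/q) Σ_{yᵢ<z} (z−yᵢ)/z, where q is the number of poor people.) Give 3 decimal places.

Below the line: 15×£3,000 (q = 15 of N = 74).
Shortfall ratios (z−y)/z: 0.8636 (×15); sum = 12.954545.
The income-gap ratio divides by q (the poor only): 12.954545 / 15 = 0.864.

0.864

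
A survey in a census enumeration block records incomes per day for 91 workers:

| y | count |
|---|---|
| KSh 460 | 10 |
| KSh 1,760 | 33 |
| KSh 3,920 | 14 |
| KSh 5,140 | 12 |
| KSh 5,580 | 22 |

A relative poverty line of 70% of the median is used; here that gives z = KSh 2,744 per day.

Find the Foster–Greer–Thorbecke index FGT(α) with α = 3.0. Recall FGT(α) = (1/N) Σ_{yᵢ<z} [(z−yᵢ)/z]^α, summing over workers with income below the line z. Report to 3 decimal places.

Below z: 10×KSh 460, 33×KSh 1,760 (q = 43 of N = 91).
Relative gaps: (2744−460)/2744 = 0.8324 (×10); (2744−1760)/2744 = 0.3586 (×33).
Raised to α = 3.0: 0.57668 (×10); 0.04611 (×33).
Sum = 7.288577; FGT(3.0) = 7.288577 / 91 = 0.080.

0.080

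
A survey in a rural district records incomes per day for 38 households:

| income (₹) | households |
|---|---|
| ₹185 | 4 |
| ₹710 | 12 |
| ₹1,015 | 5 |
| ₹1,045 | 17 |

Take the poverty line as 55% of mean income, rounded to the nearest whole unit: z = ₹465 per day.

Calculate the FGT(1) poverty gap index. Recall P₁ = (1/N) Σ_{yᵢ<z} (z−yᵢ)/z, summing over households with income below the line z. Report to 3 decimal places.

Incomes under z: 4×₹185 (q = 4 of N = 38).
Shortfall ratios: (465−185)/465 = 0.6022 (×4).
Sum of shortfalls = 2.408602; P₁ averages over all N: 2.408602 / 38 = 0.063.

0.063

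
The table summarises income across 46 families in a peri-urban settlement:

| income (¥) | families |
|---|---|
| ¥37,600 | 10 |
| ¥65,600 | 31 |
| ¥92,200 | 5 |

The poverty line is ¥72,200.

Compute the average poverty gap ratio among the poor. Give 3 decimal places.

0.186

Below z: 10×¥37,600, 31×¥65,600 (q = 41 of N = 46).
Relative gaps: 0.4792 (×10), 0.0914 (×31); sum = 7.626039.
I averages over the q = 41 poor units only: 7.626039 / 41 = 0.186.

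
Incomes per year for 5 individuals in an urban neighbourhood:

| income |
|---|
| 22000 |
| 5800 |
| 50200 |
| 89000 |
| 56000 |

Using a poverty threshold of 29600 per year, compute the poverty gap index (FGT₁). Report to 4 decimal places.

Below the line: 5800, 22000 (q = 2 of N = 5).
Shortfall ratios: (29600−5800)/29600 = 0.8041; (29600−22000)/29600 = 0.2568.
Σ = 1.060811. Dividing by the full population N = 5 gives P₁ = 0.2122.

0.2122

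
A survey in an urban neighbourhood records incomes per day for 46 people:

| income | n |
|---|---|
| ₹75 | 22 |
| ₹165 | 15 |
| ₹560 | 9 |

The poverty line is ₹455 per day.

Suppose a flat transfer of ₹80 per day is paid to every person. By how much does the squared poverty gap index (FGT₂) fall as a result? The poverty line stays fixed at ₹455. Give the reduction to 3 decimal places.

0.189

Before: below the line — 22×₹75, 15×₹165; squared poverty gap index (FGT₂) = 0.46605.
After the ₹80 transfer: below the line — 22×₹155, 15×₹245; squared poverty gap index (FGT₂) = 0.27738.
Reduction = 0.46605 − 0.27738 = 0.189.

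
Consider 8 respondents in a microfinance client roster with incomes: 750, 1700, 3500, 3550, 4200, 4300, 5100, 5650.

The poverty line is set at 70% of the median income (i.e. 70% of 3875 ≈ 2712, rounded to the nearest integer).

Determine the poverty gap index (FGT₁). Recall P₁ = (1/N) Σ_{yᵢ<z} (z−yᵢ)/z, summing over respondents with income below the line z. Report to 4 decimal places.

Poor units: 750, 1700 (q = 2 of N = 8).
Normalized shortfalls: (2712−750)/2712 = 0.7235; (2712−1700)/2712 = 0.3732.
Σ = 1.096608. Dividing by the full population N = 8 gives P₁ = 0.1371.

0.1371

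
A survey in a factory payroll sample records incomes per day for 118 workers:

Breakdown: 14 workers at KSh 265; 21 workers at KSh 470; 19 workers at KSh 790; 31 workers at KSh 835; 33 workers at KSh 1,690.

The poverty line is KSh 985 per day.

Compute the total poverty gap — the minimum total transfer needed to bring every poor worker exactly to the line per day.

KSh 29,250

Below z: 14×KSh 265, 21×KSh 470, 19×KSh 790, 31×KSh 835 (q = 85 of N = 118).
Individual gaps: 14×(985−265) = 10080; 21×(985−470) = 10815; 19×(985−790) = 3705; 31×(985−835) = 4650.
Aggregate gap = KSh 29,250.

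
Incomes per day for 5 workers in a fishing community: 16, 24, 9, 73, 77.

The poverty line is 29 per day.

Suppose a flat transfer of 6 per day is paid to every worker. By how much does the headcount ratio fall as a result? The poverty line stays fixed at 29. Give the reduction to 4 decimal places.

0.2000

Before: below the line — 9, 16, 24; headcount ratio = 0.600000.
After the 6 transfer: below the line — 15, 22; headcount ratio = 0.400000.
Reduction = 0.600000 − 0.400000 = 0.2000.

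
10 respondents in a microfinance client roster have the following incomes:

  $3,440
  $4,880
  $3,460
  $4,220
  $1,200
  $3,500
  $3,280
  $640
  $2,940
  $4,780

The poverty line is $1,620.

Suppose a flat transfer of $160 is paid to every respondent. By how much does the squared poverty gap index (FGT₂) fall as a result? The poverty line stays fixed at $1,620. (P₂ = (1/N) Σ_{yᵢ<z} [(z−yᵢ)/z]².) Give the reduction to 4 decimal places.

0.0151

Before: below the line — $640, $1,200; squared poverty gap index (FGT₂) = 0.043317.
After the $160 transfer: below the line — $800, $1,360; squared poverty gap index (FGT₂) = 0.028197.
Reduction = 0.043317 − 0.028197 = 0.0151.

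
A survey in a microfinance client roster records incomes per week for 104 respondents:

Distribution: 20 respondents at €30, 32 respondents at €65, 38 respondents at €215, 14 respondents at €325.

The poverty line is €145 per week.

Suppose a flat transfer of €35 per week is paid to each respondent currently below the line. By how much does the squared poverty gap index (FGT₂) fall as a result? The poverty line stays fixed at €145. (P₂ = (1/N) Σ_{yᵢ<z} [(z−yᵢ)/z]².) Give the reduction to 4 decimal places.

Before: below the line — 20×€30, 32×€65; squared poverty gap index (FGT₂) = 0.214625.
After the €35 transfer: below the line — 20×€65, 32×€100; squared poverty gap index (FGT₂) = 0.088173.
Reduction = 0.214625 − 0.088173 = 0.1265.

0.1265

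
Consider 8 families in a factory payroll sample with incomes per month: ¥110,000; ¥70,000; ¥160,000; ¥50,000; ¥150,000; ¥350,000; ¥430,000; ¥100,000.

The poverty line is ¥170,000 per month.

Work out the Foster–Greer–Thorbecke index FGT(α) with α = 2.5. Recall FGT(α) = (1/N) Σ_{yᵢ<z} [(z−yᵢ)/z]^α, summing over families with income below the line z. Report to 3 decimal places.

Below the line: ¥50,000, ¥70,000, ¥100,000, ¥110,000, ¥150,000, ¥160,000 (q = 6 of N = 8).
Gap ratios (z−y)/z: (170000−50000)/170000 = 0.7059; (170000−70000)/170000 = 0.5882; (170000−100000)/170000 = 0.4118; (170000−110000)/170000 = 0.3529; (170000−150000)/170000 = 0.1176; (170000−160000)/170000 = 0.0588.
Raised to α = 2.5: 0.41863; 0.26539; 0.10880; 0.07400; 0.00475; 0.00084.
Sum = 0.872405; FGT(2.5) = 0.872405 / 8 = 0.109.

0.109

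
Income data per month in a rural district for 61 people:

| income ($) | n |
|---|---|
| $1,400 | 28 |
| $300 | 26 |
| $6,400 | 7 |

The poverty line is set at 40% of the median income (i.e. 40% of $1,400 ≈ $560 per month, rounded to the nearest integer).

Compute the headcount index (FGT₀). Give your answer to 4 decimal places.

0.4262

26 of the 61 people have income below $560.
H = 26/61 = 0.4262.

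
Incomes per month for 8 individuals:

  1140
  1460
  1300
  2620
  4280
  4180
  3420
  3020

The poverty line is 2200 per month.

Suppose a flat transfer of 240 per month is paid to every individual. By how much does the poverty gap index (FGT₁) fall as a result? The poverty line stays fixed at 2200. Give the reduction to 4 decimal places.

0.0409

Before: below the line — 1140, 1300, 1460; poverty gap index (FGT₁) = 0.153409.
After the 240 transfer: below the line — 1380, 1540, 1700; poverty gap index (FGT₁) = 0.112500.
Reduction = 0.153409 − 0.112500 = 0.0409.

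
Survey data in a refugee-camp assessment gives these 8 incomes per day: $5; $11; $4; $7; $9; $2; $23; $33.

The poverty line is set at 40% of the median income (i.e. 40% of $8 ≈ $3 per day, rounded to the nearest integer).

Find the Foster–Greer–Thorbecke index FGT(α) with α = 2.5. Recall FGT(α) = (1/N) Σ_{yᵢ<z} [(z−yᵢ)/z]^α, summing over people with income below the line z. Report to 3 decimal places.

Incomes under z: $2 (q = 1 of N = 8).
Shortfall ratios: (3−2)/3 = 0.3333.
Raised to α = 2.5: 0.06415.
Sum = 0.064150; FGT(2.5) = 0.064150 / 8 = 0.008.

0.008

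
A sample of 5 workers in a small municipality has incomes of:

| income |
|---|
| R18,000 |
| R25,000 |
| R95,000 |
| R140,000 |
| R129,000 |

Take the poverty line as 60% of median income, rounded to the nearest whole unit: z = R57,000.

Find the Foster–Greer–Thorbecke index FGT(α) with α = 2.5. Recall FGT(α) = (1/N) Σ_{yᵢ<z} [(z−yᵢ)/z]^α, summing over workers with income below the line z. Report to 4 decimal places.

Poor units: R18,000, R25,000 (q = 2 of N = 5).
Normalized shortfalls: (57000−18000)/57000 = 0.6842; (57000−25000)/57000 = 0.5614.
Raised to α = 2.5: 0.38723; 0.23615.
Sum = 0.623385; FGT(2.5) = 0.623385 / 5 = 0.1247.

0.1247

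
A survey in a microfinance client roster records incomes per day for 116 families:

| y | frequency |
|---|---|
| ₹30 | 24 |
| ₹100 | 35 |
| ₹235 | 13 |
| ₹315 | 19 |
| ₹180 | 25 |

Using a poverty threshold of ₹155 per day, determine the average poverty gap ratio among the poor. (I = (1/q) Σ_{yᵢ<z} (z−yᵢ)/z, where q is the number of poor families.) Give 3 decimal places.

0.539

Incomes under z: 24×₹30, 35×₹100 (q = 59 of N = 116).
Shortfall ratios (z−y)/z: 0.8065 (×24), 0.3548 (×35); sum = 31.774194.
I averages over the q = 59 poor units only: 31.774194 / 59 = 0.539.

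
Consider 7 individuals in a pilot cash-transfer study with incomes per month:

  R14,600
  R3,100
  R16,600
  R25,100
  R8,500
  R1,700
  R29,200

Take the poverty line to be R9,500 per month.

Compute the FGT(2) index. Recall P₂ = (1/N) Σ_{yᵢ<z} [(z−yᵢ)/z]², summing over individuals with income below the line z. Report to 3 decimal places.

Below z: R1,700, R3,100, R8,500 (q = 3 of N = 7).
Relative gaps: (9500−1700)/9500 = 0.8211; (9500−3100)/9500 = 0.6737; (9500−8500)/9500 = 0.1053.
Squared: 0.6741; 0.4539; 0.0111.
Sum = 1.139058; P₂ = 1.139058 / 7 = 0.163.

0.163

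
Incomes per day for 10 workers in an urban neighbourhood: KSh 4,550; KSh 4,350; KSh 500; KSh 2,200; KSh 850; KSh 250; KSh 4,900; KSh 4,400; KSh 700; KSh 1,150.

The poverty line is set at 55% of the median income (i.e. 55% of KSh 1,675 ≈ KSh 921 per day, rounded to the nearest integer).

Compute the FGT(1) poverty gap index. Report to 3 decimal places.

Incomes under z: KSh 250, KSh 500, KSh 700, KSh 850 (q = 4 of N = 10).
Shortfall ratios: (921−250)/921 = 0.7286; (921−500)/921 = 0.4571; (921−700)/921 = 0.2400; (921−850)/921 = 0.0771.
Σ = 1.502714. Dividing by the full population N = 10 gives P₁ = 0.150.

0.150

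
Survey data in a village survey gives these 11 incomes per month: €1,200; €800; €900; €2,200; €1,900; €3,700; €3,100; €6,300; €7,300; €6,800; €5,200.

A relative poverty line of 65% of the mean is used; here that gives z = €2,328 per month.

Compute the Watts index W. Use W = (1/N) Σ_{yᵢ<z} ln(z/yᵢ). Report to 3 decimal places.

0.267

Incomes under z: €800, €900, €1,200, €1,900, €2,200 (q = 5 of N = 11).
Log shortfalls: ln(2328/800) = 1.0682; ln(2328/900) = 0.9504; ln(2328/1200) = 0.6627; ln(2328/1900) = 0.2032; ln(2328/2200) = 0.0566.
W = 2.940919 / 11 = 0.267.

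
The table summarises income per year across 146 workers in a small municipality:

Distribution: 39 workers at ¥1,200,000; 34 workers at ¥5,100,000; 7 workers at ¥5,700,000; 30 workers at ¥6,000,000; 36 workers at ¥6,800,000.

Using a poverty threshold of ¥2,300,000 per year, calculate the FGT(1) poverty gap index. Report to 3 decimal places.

0.128

Below z: 39×¥1,200,000 (q = 39 of N = 146).
Shortfall ratios: (2300000−1200000)/2300000 = 0.4783 (×39).
Σ = 18.652174. Dividing by the full population N = 146 gives P₁ = 0.128.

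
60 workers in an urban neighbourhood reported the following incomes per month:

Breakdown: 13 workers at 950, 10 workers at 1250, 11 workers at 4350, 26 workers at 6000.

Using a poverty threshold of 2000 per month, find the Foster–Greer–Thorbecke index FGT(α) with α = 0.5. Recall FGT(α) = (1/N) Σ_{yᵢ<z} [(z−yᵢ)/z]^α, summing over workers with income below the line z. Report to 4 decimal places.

Below the line: 13×950, 10×1250 (q = 23 of N = 60).
Normalized shortfalls: (2000−950)/2000 = 0.5250 (×13); (2000−1250)/2000 = 0.3750 (×10).
Raised to α = 0.5: 0.72457 (×13); 0.61237 (×10).
Sum = 15.543119; FGT(0.5) = 15.543119 / 60 = 0.2591.

0.2591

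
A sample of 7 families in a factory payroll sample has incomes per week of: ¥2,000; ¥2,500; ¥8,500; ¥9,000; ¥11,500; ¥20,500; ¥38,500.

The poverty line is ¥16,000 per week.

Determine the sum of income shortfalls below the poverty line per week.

Below z: ¥2,000, ¥2,500, ¥8,500, ¥9,000, ¥11,500 (q = 5 of N = 7).
Individual gaps: 16000−2000 = 14000; 16000−2500 = 13500; 16000−8500 = 7500; 16000−9000 = 7000; 16000−11500 = 4500.
Aggregate gap = ¥46,500.

¥46,500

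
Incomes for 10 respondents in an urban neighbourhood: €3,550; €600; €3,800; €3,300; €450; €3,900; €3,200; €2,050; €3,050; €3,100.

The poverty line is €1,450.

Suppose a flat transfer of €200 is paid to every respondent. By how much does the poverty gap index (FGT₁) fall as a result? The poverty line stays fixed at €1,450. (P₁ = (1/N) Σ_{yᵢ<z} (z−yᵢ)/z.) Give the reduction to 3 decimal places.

0.028

Before: below the line — €450, €600; poverty gap index (FGT₁) = 0.12759.
After the €200 transfer: below the line — €650, €800; poverty gap index (FGT₁) = 0.10000.
Reduction = 0.12759 − 0.10000 = 0.028.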